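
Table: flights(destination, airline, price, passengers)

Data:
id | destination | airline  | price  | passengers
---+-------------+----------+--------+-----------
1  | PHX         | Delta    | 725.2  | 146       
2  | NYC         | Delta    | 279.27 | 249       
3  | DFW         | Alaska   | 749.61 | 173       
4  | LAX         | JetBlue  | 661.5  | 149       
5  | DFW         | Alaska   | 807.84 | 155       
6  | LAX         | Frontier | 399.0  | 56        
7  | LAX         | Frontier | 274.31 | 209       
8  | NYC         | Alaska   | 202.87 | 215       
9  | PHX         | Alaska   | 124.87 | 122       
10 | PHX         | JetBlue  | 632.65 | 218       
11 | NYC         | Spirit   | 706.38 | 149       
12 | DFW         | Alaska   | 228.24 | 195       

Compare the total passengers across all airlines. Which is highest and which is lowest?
SELECT airline, SUM(passengers)
FROM flights
GROUP BY airline
ORDER BY SUM(passengers)

All groups:
  Spirit: 149
  Frontier: 265
  JetBlue: 367
  Delta: 395
  Alaska: 860

Highest: Alaska (860)
Lowest: Spirit (149)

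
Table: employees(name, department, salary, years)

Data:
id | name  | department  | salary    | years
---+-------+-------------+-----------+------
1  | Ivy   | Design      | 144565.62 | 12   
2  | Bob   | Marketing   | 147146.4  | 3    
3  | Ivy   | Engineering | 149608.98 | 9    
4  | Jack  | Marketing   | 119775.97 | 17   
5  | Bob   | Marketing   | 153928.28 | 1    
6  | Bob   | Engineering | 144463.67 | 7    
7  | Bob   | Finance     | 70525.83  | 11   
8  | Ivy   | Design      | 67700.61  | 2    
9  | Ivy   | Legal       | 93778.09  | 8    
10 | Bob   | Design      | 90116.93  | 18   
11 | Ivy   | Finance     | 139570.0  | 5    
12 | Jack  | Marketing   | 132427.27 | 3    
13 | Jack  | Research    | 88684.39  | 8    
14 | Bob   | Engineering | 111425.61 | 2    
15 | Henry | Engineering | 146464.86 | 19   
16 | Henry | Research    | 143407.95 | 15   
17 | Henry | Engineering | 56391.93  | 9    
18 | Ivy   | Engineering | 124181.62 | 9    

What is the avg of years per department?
SELECT department, AVG(years) as result
FROM employees
GROUP BY department

Result:
  Design: 10.67
  Engineering: 9.17
  Finance: 8.00
  Legal: 8.00
  Marketing: 6.00
  Research: 11.50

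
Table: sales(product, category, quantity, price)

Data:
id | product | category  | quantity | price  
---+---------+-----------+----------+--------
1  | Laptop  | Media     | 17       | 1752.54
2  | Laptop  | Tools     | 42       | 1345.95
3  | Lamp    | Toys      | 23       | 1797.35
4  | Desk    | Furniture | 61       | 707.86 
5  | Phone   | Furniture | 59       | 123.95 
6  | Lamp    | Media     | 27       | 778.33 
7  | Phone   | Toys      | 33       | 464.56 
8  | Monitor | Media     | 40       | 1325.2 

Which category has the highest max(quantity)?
SELECT category, MAX(quantity) as val
FROM sales
GROUP BY category
ORDER BY val DESC
LIMIT 1

Result: Furniture with max(quantity) = 61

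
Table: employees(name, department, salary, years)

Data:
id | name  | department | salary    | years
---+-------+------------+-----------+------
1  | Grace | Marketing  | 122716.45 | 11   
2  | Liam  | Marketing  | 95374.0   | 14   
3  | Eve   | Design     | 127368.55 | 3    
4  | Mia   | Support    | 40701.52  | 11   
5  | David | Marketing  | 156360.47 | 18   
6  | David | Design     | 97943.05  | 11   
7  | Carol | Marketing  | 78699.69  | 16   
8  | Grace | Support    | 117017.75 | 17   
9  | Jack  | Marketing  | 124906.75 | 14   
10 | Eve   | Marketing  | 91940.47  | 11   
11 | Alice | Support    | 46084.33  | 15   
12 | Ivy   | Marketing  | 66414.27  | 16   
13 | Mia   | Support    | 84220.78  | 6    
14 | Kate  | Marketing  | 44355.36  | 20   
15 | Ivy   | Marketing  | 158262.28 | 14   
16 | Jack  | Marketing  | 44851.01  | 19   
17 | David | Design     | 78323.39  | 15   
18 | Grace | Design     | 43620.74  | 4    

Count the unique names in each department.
SELECT department, COUNT(DISTINCT name)
FROM employees
GROUP BY department

Result:
  Design: 3 distinct
  Marketing: 8 distinct
  Support: 3 distinct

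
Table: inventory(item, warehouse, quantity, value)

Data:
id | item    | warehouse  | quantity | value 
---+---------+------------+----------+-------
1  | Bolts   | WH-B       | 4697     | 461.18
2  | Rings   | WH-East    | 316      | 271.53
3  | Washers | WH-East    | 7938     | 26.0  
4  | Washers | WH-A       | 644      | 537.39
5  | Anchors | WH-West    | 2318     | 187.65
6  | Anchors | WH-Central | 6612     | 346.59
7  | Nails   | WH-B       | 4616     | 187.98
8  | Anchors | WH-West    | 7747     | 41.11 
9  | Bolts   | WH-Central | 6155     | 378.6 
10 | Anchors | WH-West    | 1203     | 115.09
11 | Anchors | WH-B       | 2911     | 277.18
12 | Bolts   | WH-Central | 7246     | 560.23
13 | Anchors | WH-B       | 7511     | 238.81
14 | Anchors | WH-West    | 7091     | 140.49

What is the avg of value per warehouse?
SELECT warehouse, AVG(value) as result
FROM inventory
GROUP BY warehouse

Result:
  WH-A: 537.39
  WH-B: 291.29
  WH-Central: 428.47
  WH-East: 148.77
  WH-West: 121.09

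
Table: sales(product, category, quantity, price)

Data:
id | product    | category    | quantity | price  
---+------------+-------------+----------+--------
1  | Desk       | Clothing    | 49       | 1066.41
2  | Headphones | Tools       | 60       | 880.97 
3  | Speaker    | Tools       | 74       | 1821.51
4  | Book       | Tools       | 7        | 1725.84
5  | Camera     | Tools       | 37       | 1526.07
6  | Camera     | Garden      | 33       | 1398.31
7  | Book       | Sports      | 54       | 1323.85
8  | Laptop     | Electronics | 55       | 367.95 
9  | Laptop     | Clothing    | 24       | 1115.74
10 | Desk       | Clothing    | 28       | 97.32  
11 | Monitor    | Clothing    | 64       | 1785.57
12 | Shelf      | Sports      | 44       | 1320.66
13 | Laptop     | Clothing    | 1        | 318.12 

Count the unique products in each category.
SELECT category, COUNT(DISTINCT product)
FROM sales
GROUP BY category

Result:
  Clothing: 3 distinct
  Electronics: 1 distinct
  Garden: 1 distinct
  Sports: 2 distinct
  Tools: 4 distinct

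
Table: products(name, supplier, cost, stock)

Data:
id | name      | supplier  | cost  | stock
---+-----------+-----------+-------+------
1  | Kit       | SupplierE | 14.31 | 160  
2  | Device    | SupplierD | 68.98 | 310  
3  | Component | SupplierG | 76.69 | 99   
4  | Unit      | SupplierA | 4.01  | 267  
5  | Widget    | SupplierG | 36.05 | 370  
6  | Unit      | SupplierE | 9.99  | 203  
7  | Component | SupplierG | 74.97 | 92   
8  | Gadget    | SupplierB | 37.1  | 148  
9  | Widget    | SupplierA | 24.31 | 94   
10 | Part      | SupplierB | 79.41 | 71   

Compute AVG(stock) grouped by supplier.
SELECT supplier, AVG(stock) as result
FROM products
GROUP BY supplier

Result:
  SupplierA: 180.50
  SupplierB: 109.50
  SupplierD: 310.00
  SupplierE: 181.50
  SupplierG: 187.00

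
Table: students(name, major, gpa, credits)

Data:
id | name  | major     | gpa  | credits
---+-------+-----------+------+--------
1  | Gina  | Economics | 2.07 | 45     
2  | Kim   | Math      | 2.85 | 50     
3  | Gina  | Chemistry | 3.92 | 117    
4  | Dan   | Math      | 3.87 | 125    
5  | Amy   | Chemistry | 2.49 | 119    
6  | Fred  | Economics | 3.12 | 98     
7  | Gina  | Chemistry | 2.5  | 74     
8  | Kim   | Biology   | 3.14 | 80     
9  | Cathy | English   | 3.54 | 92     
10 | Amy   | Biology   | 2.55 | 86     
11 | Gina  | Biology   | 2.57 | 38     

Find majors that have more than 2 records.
SELECT major, COUNT(*) as cnt
FROM students
GROUP BY major
HAVING COUNT(*) > 2

Result:
  Biology: 3
  Chemistry: 3

Note: HAVING filters groups after aggregation, WHERE filters rows before.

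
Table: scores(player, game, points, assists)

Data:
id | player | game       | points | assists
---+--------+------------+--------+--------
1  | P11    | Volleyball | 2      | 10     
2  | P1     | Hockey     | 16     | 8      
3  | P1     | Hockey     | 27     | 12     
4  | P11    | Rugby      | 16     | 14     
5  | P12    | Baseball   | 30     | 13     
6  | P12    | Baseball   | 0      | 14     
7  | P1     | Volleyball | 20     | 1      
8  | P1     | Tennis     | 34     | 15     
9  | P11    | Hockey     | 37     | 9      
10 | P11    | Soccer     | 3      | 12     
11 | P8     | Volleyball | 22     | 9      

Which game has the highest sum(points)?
SELECT game, SUM(points) as val
FROM scores
GROUP BY game
ORDER BY val DESC
LIMIT 1

Result: Hockey with sum(points) = 80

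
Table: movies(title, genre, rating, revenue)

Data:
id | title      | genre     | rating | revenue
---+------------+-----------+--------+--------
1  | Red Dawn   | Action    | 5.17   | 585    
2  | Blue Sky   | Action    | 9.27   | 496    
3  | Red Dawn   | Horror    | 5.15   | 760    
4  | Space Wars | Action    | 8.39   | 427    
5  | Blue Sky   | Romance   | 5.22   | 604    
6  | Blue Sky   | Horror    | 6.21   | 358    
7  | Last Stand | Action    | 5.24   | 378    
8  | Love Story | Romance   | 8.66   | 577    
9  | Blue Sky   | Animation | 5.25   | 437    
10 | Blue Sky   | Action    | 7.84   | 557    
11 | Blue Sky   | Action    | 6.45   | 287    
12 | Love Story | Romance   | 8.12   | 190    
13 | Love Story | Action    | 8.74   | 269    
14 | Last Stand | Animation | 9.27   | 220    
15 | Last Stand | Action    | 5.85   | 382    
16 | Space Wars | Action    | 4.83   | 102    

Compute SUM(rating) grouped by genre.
SELECT genre, SUM(rating) as result
FROM movies
GROUP BY genre

Result:
  Action: 61.78
  Animation: 14.52
  Horror: 11.36
  Romance: 22.00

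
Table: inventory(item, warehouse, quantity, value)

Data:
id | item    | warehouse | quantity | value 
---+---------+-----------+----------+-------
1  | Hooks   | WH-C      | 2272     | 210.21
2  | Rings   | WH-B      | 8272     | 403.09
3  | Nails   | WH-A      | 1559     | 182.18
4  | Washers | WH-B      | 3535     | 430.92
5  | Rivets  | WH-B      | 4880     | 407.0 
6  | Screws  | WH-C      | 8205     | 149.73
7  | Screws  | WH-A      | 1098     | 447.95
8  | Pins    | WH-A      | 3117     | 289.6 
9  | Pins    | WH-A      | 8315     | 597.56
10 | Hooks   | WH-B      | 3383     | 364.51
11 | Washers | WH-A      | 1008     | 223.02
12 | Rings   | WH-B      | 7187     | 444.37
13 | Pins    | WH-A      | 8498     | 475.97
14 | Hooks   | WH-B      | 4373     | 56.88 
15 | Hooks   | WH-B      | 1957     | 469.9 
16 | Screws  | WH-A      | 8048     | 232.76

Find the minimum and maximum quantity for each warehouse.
SELECT warehouse, MIN(quantity), MAX(quantity)
FROM inventory
GROUP BY warehouse

Result:
  WH-A: min=1008, max=8498
  WH-B: min=1957, max=8272
  WH-C: min=2272, max=8205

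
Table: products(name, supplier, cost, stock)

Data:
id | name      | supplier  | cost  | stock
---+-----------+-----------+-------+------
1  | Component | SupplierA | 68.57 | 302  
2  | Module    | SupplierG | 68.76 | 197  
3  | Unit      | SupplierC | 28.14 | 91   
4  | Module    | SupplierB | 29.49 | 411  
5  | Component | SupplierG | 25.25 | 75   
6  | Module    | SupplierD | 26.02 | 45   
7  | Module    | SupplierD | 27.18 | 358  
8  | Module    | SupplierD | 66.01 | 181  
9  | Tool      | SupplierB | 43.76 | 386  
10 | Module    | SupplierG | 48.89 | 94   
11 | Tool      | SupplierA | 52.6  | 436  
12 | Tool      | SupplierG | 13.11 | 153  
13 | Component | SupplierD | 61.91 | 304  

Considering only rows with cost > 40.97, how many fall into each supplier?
SELECT supplier, COUNT(*)
FROM products
WHERE cost > 40.97
GROUP BY supplier

Note: WHERE filters rows before grouping.

Result:
  SupplierA: 2
  SupplierB: 1
  SupplierD: 2
  SupplierG: 2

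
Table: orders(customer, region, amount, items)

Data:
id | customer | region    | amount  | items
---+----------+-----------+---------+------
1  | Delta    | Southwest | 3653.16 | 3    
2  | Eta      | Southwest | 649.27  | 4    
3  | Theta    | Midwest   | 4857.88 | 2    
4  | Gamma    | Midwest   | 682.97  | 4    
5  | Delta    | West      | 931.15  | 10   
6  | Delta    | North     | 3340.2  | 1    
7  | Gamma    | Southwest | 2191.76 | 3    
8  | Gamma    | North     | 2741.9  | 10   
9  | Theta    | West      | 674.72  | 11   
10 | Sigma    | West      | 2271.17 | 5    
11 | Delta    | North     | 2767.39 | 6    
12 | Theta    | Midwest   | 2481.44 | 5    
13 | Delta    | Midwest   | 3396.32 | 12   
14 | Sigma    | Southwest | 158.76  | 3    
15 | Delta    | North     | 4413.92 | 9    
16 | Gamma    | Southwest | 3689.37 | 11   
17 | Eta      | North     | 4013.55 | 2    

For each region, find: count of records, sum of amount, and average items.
SELECT region,
       COUNT(*) as cnt,
       SUM(amount) as total_amount,
       AVG(items) as avg_items
FROM orders
GROUP BY region

Result:
  Midwest: 4 records, 11418.61 total amount, 5.75 avg items
  North: 5 records, 17276.96 total amount, 5.60 avg items
  Southwest: 5 records, 10342.32 total amount, 4.80 avg items
  West: 3 records, 3877.04 total amount, 8.67 avg items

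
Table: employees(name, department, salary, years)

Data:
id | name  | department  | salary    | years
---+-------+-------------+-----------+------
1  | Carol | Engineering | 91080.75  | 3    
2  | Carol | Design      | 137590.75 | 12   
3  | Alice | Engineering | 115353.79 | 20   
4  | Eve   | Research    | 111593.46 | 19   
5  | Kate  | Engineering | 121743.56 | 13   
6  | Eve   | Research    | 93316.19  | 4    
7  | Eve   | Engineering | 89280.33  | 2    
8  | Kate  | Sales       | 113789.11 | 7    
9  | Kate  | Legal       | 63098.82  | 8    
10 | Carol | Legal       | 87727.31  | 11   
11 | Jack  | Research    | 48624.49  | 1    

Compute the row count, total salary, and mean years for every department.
SELECT department,
       COUNT(*) as cnt,
       SUM(salary) as total_salary,
       AVG(years) as avg_years
FROM employees
GROUP BY department

Result:
  Design: 1 records, 137590.75 total salary, 12.00 avg years
  Engineering: 4 records, 417458.43 total salary, 9.50 avg years
  Legal: 2 records, 150826.13 total salary, 9.50 avg years
  Research: 3 records, 253534.14 total salary, 8.00 avg years
  Sales: 1 records, 113789.11 total salary, 7.00 avg years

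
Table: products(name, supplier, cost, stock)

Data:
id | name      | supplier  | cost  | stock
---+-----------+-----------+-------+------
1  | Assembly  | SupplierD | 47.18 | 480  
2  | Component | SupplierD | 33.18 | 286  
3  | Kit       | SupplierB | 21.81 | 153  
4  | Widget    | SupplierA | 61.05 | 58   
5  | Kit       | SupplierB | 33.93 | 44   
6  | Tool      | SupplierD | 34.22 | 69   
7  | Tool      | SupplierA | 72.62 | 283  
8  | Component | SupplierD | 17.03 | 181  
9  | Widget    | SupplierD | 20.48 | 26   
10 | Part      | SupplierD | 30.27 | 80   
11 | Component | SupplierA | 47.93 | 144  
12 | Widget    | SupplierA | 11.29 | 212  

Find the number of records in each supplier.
SELECT supplier, COUNT(*) as count
FROM products
GROUP BY supplier

Result:
  SupplierA: 4
  SupplierB: 2
  SupplierD: 6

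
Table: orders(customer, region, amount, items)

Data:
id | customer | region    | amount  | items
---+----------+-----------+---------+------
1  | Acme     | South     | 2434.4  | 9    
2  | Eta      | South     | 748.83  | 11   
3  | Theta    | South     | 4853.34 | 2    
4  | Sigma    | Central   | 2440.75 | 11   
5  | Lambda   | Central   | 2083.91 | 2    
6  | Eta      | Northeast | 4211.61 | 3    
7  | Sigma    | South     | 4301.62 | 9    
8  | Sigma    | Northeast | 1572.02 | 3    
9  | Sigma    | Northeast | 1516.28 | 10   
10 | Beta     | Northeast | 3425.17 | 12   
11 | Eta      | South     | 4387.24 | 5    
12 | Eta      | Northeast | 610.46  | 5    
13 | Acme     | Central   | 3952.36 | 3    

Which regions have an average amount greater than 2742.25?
SELECT region, AVG(amount)
FROM orders
GROUP BY region
HAVING AVG(amount) > 2742.25

Result:
  Central: avg=2825.67
  South: avg=3345.09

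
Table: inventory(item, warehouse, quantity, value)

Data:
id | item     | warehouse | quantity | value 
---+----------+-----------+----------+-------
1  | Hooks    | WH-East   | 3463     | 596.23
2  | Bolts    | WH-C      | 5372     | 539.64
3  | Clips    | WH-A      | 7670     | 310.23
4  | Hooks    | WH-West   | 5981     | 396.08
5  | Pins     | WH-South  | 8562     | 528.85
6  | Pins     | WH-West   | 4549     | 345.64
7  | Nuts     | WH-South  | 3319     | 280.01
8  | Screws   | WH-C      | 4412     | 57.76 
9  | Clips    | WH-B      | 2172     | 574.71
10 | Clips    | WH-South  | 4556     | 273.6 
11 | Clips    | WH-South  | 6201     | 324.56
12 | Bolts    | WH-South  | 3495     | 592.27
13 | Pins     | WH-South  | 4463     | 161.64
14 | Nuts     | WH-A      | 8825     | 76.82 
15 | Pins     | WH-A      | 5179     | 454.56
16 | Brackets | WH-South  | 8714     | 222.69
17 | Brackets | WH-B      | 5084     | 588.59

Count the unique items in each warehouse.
SELECT warehouse, COUNT(DISTINCT item)
FROM inventory
GROUP BY warehouse

Result:
  WH-A: 3 distinct
  WH-B: 2 distinct
  WH-C: 2 distinct
  WH-East: 1 distinct
  WH-South: 5 distinct
  WH-West: 2 distinct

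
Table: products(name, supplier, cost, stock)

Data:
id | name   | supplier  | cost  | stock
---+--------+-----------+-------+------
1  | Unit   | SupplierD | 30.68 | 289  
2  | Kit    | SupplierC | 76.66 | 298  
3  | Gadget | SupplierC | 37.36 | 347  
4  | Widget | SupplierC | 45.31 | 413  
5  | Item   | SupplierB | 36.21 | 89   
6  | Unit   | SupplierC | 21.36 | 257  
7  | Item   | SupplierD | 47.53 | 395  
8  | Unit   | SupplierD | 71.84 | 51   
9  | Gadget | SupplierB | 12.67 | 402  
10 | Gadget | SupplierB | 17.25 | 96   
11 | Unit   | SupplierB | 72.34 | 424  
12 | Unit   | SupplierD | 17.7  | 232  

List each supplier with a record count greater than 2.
SELECT supplier, COUNT(*) as cnt
FROM products
GROUP BY supplier
HAVING COUNT(*) > 2

Result:
  SupplierB: 4
  SupplierC: 4
  SupplierD: 4

Note: HAVING filters groups after aggregation, WHERE filters rows before.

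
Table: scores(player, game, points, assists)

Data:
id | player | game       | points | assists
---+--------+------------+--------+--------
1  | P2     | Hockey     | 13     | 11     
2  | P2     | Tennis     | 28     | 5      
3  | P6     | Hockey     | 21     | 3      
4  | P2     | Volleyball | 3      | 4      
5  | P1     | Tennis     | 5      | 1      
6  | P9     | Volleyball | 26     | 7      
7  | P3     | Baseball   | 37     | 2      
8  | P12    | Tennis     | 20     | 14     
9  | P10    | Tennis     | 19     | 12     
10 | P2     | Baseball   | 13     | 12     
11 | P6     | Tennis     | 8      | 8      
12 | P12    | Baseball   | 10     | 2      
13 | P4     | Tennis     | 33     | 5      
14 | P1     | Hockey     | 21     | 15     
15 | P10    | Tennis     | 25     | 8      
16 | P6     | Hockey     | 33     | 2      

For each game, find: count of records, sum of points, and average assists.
SELECT game,
       COUNT(*) as cnt,
       SUM(points) as total_points,
       AVG(assists) as avg_assists
FROM scores
GROUP BY game

Result:
  Baseball: 3 records, 60 total points, 5.33 avg assists
  Hockey: 4 records, 88 total points, 7.75 avg assists
  Tennis: 7 records, 138 total points, 7.57 avg assists
  Volleyball: 2 records, 29 total points, 5.50 avg assists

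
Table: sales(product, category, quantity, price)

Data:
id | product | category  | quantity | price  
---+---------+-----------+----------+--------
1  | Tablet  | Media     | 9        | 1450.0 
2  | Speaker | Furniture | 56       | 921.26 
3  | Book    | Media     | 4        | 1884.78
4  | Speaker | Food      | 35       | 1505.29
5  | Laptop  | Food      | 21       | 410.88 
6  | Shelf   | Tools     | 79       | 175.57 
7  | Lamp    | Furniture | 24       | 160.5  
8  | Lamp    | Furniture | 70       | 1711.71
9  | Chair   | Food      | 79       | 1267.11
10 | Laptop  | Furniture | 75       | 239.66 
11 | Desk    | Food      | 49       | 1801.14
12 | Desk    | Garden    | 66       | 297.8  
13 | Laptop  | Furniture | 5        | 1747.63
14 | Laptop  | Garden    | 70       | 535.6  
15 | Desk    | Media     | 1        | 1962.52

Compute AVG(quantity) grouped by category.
SELECT category, AVG(quantity) as result
FROM sales
GROUP BY category

Result:
  Food: 46.00
  Furniture: 46.00
  Garden: 68.00
  Media: 4.67
  Tools: 79.00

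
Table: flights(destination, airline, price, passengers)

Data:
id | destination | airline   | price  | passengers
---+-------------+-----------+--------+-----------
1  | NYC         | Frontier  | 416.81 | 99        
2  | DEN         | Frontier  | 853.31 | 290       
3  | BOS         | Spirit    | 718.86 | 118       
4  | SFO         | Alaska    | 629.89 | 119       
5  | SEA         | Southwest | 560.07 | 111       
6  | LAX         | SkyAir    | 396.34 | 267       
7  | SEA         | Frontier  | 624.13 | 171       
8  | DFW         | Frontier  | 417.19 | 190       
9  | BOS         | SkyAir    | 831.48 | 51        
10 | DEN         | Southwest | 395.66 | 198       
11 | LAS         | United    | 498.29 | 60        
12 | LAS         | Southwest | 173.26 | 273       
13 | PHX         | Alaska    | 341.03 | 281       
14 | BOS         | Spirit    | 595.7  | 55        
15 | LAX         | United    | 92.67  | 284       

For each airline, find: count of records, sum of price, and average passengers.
SELECT airline,
       COUNT(*) as cnt,
       SUM(price) as total_price,
       AVG(passengers) as avg_passengers
FROM flights
GROUP BY airline

Result:
  Alaska: 2 records, 970.92 total price, 200.00 avg passengers
  Frontier: 4 records, 2311.44 total price, 187.50 avg passengers
  SkyAir: 2 records, 1227.82 total price, 159.00 avg passengers
  Southwest: 3 records, 1128.99 total price, 194.00 avg passengers
  Spirit: 2 records, 1314.56 total price, 86.50 avg passengers
  United: 2 records, 590.96 total price, 172.00 avg passengers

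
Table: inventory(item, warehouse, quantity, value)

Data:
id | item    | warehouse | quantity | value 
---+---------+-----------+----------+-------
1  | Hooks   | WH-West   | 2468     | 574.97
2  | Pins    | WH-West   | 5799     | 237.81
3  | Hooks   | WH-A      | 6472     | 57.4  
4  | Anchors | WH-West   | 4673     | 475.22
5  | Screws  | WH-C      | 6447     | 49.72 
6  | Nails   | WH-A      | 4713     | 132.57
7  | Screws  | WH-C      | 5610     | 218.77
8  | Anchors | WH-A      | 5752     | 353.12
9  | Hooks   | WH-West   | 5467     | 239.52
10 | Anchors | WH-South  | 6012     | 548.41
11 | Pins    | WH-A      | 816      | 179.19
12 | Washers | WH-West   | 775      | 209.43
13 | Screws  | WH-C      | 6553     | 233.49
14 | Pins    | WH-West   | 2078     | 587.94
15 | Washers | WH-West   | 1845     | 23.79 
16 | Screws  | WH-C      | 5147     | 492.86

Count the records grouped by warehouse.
SELECT warehouse, COUNT(*) as count
FROM inventory
GROUP BY warehouse

Result:
  WH-A: 4
  WH-C: 4
  WH-South: 1
  WH-West: 7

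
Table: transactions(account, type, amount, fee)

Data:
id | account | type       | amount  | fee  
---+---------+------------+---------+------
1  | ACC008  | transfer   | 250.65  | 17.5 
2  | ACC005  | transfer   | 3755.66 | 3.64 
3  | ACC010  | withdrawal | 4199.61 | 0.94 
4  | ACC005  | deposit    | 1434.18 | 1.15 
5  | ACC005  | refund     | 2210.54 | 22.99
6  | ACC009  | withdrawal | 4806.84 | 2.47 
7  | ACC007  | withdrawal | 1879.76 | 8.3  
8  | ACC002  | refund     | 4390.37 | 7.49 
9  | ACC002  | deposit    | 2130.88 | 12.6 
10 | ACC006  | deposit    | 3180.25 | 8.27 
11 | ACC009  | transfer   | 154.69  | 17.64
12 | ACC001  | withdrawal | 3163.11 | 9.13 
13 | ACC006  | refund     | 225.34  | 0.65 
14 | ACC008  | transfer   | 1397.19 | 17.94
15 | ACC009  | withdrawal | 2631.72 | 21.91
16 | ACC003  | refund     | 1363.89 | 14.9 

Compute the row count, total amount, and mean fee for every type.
SELECT type,
       COUNT(*) as cnt,
       SUM(amount) as total_amount,
       AVG(fee) as avg_fee
FROM transactions
GROUP BY type

Result:
  deposit: 3 records, 6745.31 total amount, 7.34 avg fee
  refund: 4 records, 8190.14 total amount, 11.51 avg fee
  transfer: 4 records, 5558.19 total amount, 14.18 avg fee
  withdrawal: 5 records, 16681.04 total amount, 8.55 avg fee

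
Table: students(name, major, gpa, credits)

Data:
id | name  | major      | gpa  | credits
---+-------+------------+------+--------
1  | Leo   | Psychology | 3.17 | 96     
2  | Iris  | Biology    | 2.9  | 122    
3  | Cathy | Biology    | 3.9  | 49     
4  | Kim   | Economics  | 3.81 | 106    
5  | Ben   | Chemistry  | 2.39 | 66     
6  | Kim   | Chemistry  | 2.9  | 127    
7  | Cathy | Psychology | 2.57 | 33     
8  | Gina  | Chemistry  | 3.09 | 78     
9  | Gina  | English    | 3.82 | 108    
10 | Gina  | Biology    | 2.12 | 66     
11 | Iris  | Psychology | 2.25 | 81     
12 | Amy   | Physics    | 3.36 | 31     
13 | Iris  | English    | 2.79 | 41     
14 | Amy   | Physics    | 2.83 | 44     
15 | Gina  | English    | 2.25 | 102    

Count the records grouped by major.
SELECT major, COUNT(*) as count
FROM students
GROUP BY major

Result:
  Biology: 3
  Chemistry: 3
  Economics: 1
  English: 3
  Physics: 2
  Psychology: 3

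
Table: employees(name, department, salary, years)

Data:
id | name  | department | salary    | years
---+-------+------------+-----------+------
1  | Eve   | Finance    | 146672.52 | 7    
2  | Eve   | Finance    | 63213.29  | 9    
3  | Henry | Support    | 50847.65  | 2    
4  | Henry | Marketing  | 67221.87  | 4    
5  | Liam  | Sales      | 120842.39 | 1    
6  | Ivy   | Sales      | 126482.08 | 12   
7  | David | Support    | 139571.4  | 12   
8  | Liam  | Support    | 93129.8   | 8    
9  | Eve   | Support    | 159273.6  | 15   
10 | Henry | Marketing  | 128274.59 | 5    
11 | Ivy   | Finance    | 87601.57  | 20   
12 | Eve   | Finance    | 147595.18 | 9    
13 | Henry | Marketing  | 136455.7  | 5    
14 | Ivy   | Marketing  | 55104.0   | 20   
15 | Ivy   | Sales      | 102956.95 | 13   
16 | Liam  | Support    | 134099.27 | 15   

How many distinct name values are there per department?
SELECT department, COUNT(DISTINCT name)
FROM employees
GROUP BY department

Result:
  Finance: 2 distinct
  Marketing: 2 distinct
  Sales: 2 distinct
  Support: 4 distinct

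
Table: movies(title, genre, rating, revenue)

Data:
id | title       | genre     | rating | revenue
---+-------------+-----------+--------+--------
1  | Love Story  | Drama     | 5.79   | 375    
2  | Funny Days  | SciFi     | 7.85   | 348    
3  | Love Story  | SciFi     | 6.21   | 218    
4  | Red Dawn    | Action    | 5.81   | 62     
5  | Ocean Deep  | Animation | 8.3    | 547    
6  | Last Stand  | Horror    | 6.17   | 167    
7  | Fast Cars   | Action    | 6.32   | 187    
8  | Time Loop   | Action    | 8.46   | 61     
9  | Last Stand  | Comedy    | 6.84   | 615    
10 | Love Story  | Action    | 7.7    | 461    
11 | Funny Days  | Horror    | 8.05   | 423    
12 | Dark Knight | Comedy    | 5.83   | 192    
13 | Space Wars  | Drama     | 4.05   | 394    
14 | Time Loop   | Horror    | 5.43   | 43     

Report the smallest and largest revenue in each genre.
SELECT genre, MIN(revenue), MAX(revenue)
FROM movies
GROUP BY genre

Result:
  Action: min=61, max=461
  Animation: min=547, max=547
  Comedy: min=192, max=615
  Drama: min=375, max=394
  Horror: min=43, max=423
  SciFi: min=218, max=348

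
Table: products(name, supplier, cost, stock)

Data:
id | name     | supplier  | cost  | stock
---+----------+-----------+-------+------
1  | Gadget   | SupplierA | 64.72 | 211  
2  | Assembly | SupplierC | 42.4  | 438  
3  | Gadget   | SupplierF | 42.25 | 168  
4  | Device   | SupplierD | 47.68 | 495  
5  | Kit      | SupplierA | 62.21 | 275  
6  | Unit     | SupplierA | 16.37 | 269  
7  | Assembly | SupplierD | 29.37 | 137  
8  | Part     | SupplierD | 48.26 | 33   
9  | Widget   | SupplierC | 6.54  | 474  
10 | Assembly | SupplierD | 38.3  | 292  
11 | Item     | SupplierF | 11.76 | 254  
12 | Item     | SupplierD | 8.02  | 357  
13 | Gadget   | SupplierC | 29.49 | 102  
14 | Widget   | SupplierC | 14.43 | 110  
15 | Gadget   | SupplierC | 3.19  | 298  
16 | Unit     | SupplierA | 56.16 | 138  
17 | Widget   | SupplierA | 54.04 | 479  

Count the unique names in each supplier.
SELECT supplier, COUNT(DISTINCT name)
FROM products
GROUP BY supplier

Result:
  SupplierA: 4 distinct
  SupplierC: 3 distinct
  SupplierD: 4 distinct
  SupplierF: 2 distinct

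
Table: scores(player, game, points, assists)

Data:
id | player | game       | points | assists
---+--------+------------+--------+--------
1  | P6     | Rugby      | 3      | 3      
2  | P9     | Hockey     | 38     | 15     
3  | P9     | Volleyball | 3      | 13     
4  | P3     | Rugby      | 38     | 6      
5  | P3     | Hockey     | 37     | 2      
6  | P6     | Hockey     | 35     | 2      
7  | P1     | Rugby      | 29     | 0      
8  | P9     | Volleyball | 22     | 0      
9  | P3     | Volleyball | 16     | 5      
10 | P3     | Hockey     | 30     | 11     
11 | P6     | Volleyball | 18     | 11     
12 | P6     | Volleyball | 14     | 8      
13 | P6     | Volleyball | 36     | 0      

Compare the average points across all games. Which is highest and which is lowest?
SELECT game, AVG(points)
FROM scores
GROUP BY game
ORDER BY AVG(points)

All groups:
  Volleyball: 18.17
  Rugby: 23.33
  Hockey: 35.00

Highest: Hockey (35.00)
Lowest: Volleyball (18.17)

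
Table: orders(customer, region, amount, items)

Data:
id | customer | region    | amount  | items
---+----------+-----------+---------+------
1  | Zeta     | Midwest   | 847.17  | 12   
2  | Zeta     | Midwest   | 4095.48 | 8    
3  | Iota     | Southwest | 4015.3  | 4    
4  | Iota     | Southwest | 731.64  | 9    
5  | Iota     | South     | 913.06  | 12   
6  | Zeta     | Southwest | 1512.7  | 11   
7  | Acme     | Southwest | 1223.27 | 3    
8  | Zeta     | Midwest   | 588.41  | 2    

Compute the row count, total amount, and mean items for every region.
SELECT region,
       COUNT(*) as cnt,
       SUM(amount) as total_amount,
       AVG(items) as avg_items
FROM orders
GROUP BY region

Result:
  Midwest: 3 records, 5531.06 total amount, 7.33 avg items
  South: 1 records, 913.06 total amount, 12.00 avg items
  Southwest: 4 records, 7482.91 total amount, 6.75 avg items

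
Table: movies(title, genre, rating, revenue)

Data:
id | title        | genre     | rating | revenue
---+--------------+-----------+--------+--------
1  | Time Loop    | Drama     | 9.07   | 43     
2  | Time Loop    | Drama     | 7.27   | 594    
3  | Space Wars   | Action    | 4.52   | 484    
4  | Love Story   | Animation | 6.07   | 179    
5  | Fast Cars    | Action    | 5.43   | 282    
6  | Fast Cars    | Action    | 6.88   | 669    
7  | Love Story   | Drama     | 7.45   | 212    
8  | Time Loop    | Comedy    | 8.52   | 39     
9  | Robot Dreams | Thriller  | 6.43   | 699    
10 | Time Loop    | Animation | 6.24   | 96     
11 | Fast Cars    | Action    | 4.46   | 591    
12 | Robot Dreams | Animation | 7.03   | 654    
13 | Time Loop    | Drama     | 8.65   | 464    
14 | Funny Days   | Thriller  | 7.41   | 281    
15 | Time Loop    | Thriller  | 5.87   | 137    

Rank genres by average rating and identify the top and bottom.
SELECT genre, AVG(rating)
FROM movies
GROUP BY genre
ORDER BY AVG(rating)

All groups:
  Action: 5.32
  Animation: 6.45
  Thriller: 6.57
  Drama: 8.11
  Comedy: 8.52

Highest: Comedy (8.52)
Lowest: Action (5.32)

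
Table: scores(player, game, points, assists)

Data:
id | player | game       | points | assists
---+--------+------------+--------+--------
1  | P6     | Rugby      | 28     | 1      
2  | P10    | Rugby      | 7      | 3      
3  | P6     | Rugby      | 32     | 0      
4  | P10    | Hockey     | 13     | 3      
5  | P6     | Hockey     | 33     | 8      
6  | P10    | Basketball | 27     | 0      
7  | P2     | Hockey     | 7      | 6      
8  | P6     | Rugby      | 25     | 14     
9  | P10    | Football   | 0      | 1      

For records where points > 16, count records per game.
SELECT game, COUNT(*)
FROM scores
WHERE points > 16
GROUP BY game

Note: WHERE filters rows before grouping.

Result:
  Basketball: 1
  Hockey: 1
  Rugby: 3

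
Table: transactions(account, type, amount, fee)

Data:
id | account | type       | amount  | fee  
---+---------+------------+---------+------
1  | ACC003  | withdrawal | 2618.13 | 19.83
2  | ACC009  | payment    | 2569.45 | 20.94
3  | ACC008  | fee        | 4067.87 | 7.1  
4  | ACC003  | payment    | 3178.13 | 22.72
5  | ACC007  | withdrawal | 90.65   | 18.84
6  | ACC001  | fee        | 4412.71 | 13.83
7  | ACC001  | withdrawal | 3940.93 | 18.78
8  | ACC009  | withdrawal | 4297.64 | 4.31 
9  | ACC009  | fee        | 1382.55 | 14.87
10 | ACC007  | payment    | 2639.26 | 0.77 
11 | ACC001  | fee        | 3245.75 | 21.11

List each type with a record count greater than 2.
SELECT type, COUNT(*) as cnt
FROM transactions
GROUP BY type
HAVING COUNT(*) > 2

Result:
  fee: 4
  payment: 3
  withdrawal: 4

Note: HAVING filters groups after aggregation, WHERE filters rows before.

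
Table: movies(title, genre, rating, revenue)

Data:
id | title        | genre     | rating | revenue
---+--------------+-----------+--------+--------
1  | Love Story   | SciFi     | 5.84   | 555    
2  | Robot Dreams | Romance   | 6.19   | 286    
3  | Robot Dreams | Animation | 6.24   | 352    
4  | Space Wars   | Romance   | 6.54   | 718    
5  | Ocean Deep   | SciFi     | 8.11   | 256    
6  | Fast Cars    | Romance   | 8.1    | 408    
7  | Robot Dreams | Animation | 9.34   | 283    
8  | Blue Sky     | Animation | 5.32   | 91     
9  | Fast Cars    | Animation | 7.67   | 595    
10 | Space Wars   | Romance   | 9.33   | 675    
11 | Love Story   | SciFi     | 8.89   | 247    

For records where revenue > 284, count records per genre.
SELECT genre, COUNT(*)
FROM movies
WHERE revenue > 284
GROUP BY genre

Note: WHERE filters rows before grouping.

Result:
  Animation: 2
  Romance: 4
  SciFi: 1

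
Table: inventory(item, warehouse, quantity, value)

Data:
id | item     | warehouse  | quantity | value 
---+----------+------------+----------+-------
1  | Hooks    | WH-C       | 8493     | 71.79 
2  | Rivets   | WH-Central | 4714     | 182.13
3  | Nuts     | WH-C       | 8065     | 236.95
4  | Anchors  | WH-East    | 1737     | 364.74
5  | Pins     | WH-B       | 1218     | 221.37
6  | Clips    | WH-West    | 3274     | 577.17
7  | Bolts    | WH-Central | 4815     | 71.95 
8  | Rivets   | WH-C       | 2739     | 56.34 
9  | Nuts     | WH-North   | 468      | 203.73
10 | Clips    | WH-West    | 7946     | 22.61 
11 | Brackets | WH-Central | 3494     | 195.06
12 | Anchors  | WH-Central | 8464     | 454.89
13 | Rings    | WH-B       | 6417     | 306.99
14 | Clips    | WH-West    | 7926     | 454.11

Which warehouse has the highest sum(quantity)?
SELECT warehouse, SUM(quantity) as val
FROM inventory
GROUP BY warehouse
ORDER BY val DESC
LIMIT 1

Result: WH-Central with sum(quantity) = 21487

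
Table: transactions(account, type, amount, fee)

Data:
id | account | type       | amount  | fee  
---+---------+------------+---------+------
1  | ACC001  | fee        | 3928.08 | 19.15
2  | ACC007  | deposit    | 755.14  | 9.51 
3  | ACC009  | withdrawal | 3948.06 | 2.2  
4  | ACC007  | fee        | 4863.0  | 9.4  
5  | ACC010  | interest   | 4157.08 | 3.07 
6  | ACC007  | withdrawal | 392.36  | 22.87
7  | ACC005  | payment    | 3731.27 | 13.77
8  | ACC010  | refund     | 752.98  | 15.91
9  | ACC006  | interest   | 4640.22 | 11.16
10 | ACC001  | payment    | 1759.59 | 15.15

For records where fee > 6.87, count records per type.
SELECT type, COUNT(*)
FROM transactions
WHERE fee > 6.87
GROUP BY type

Note: WHERE filters rows before grouping.

Result:
  deposit: 1
  fee: 2
  interest: 1
  payment: 2
  refund: 1
  withdrawal: 1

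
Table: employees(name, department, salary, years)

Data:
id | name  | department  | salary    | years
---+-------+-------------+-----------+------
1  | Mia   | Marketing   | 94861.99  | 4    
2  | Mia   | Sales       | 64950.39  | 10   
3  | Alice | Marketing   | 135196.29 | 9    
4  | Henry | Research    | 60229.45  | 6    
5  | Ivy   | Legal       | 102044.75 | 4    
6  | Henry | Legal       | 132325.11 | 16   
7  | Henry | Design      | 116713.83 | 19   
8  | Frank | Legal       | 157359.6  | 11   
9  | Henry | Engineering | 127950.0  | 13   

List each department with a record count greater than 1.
SELECT department, COUNT(*) as cnt
FROM employees
GROUP BY department
HAVING COUNT(*) > 1

Result:
  Legal: 3
  Marketing: 2

Note: HAVING filters groups after aggregation, WHERE filters rows before.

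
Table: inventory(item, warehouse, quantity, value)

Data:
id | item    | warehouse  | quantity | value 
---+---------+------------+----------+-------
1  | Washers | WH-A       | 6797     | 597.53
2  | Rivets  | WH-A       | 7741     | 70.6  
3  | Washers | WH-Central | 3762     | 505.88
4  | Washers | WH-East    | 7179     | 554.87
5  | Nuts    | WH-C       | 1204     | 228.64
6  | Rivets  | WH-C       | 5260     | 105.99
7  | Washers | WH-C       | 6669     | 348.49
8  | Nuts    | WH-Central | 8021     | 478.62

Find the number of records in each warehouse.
SELECT warehouse, COUNT(*) as count
FROM inventory
GROUP BY warehouse

Result:
  WH-A: 2
  WH-C: 3
  WH-Central: 2
  WH-East: 1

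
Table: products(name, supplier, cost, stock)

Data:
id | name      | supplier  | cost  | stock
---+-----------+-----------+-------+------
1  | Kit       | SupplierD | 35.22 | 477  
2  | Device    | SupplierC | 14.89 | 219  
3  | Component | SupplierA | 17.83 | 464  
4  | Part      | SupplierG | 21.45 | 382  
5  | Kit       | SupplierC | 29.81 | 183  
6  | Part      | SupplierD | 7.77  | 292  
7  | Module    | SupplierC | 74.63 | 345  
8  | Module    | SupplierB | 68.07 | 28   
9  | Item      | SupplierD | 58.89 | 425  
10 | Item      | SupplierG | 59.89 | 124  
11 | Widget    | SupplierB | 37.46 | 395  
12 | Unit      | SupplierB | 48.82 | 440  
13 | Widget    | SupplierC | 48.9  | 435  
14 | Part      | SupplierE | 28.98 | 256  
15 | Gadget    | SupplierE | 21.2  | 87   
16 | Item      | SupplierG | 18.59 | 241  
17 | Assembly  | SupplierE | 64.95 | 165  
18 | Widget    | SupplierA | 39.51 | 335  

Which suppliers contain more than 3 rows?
SELECT supplier, COUNT(*) as cnt
FROM products
GROUP BY supplier
HAVING COUNT(*) > 3

Result:
  SupplierC: 4

Note: HAVING filters groups after aggregation, WHERE filters rows before.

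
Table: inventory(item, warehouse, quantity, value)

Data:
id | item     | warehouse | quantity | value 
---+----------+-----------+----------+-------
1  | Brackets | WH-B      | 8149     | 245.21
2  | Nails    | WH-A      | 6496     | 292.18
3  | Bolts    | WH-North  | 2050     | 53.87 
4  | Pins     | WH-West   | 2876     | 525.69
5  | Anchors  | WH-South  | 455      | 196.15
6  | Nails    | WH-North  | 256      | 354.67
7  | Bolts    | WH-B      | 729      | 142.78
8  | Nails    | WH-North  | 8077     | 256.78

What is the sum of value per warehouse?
SELECT warehouse, SUM(value) as result
FROM inventory
GROUP BY warehouse

Result:
  WH-A: 292.18
  WH-B: 387.99
  WH-North: 665.32
  WH-South: 196.15
  WH-West: 525.69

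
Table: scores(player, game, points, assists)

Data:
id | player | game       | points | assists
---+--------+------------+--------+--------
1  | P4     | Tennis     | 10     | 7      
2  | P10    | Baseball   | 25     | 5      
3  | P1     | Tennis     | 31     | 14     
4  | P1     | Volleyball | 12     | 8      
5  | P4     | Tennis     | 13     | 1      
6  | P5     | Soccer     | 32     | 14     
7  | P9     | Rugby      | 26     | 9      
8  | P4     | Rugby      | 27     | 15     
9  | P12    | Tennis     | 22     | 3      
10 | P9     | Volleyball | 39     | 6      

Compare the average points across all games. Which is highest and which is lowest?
SELECT game, AVG(points)
FROM scores
GROUP BY game
ORDER BY AVG(points)

All groups:
  Tennis: 19.00
  Baseball: 25.00
  Volleyball: 25.50
  Rugby: 26.50
  Soccer: 32.00

Highest: Soccer (32.00)
Lowest: Tennis (19.00)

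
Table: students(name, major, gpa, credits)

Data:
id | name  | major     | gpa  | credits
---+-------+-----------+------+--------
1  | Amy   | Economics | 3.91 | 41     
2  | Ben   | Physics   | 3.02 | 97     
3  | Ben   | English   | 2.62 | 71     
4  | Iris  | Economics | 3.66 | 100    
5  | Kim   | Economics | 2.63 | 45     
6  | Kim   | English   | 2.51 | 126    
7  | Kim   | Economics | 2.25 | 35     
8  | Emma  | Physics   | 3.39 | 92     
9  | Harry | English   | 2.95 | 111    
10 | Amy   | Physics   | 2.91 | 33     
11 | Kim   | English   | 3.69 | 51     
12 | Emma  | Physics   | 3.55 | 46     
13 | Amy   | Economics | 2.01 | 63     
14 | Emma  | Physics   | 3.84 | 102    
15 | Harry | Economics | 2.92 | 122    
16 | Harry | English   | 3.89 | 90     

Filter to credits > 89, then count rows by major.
SELECT major, COUNT(*)
FROM students
WHERE credits > 89
GROUP BY major

Note: WHERE filters rows before grouping.

Result:
  Economics: 2
  English: 3
  Physics: 3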